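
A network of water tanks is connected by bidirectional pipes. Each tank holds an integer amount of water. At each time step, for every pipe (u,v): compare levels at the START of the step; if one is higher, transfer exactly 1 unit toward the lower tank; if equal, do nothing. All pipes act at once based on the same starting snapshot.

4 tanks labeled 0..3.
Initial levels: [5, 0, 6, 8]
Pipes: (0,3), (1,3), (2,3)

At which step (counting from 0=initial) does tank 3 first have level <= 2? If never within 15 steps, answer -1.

Step 1: flows [3->0,3->1,3->2] -> levels [6 1 7 5]
Step 2: flows [0->3,3->1,2->3] -> levels [5 2 6 6]
Step 3: flows [3->0,3->1,2=3] -> levels [6 3 6 4]
Step 4: flows [0->3,3->1,2->3] -> levels [5 4 5 5]
Step 5: flows [0=3,3->1,2=3] -> levels [5 5 5 4]
Step 6: flows [0->3,1->3,2->3] -> levels [4 4 4 7]
Step 7: flows [3->0,3->1,3->2] -> levels [5 5 5 4]
  -> period-2 cycle (repeats step 5); tank 3 never drops to <=2
Tank 3 never reaches <=2 within 15 steps

Answer: -1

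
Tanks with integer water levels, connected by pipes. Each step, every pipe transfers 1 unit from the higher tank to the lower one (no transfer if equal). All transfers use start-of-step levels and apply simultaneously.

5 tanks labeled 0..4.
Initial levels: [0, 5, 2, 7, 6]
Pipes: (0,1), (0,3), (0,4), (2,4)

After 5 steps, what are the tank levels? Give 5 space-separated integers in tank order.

Step 1: flows [1->0,3->0,4->0,4->2] -> levels [3 4 3 6 4]
Step 2: flows [1->0,3->0,4->0,4->2] -> levels [6 3 4 5 2]
Step 3: flows [0->1,0->3,0->4,2->4] -> levels [3 4 3 6 4]
  -> period-2 cycle: step 3 state = step 1 state
  -> state at step 5: (5-1) mod 2 = 0, same as step 1 -> [3 4 3 6 4]

Answer: 3 4 3 6 4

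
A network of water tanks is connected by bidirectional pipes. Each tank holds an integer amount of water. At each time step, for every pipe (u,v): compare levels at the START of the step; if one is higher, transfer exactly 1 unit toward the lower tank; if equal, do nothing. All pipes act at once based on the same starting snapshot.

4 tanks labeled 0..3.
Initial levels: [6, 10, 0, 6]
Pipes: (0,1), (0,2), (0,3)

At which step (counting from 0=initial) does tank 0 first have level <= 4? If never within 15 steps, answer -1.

Answer: 7

Derivation:
Step 1: flows [1->0,0->2,0=3] -> levels [6 9 1 6]
Step 2: flows [1->0,0->2,0=3] -> levels [6 8 2 6]
Step 3: flows [1->0,0->2,0=3] -> levels [6 7 3 6]
Step 4: flows [1->0,0->2,0=3] -> levels [6 6 4 6]
Step 5: flows [0=1,0->2,0=3] -> levels [5 6 5 6]
Step 6: flows [1->0,0=2,3->0] -> levels [7 5 5 5]
Step 7: flows [0->1,0->2,0->3] -> levels [4 6 6 6]
Tank 0 first reaches <=4 at step 7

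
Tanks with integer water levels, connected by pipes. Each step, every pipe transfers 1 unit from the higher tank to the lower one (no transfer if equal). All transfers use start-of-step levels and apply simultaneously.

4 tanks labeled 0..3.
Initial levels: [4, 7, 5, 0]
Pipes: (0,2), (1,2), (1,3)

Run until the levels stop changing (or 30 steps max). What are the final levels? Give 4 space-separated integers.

Step 1: flows [2->0,1->2,1->3] -> levels [5 5 5 1]
Step 2: flows [0=2,1=2,1->3] -> levels [5 4 5 2]
Step 3: flows [0=2,2->1,1->3] -> levels [5 4 4 3]
Step 4: flows [0->2,1=2,1->3] -> levels [4 3 5 4]
Step 5: flows [2->0,2->1,3->1] -> levels [5 5 3 3]
Step 6: flows [0->2,1->2,1->3] -> levels [4 3 5 4]
  -> period-2 cycle: step 6 state = step 4 state; never stabilizes
  -> state at step 30: (30-4) mod 2 = 0, same as step 4 -> [4 3 5 4]

Answer: 4 3 5 4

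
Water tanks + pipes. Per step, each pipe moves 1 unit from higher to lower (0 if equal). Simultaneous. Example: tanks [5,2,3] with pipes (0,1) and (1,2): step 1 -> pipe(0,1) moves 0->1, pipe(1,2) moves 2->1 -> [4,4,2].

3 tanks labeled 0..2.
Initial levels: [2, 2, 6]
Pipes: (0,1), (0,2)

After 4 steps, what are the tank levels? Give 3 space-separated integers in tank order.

Step 1: flows [0=1,2->0] -> levels [3 2 5]
Step 2: flows [0->1,2->0] -> levels [3 3 4]
Step 3: flows [0=1,2->0] -> levels [4 3 3]
Step 4: flows [0->1,0->2] -> levels [2 4 4]

Answer: 2 4 4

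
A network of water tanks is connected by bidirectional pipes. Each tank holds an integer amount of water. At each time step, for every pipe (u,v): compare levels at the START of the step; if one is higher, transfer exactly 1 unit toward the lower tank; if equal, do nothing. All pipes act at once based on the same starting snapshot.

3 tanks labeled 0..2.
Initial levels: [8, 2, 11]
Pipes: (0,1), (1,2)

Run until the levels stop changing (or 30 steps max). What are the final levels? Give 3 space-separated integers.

Step 1: flows [0->1,2->1] -> levels [7 4 10]
Step 2: flows [0->1,2->1] -> levels [6 6 9]
Step 3: flows [0=1,2->1] -> levels [6 7 8]
Step 4: flows [1->0,2->1] -> levels [7 7 7]
Step 5: flows [0=1,1=2] -> levels [7 7 7]
  -> stable (no change)

Answer: 7 7 7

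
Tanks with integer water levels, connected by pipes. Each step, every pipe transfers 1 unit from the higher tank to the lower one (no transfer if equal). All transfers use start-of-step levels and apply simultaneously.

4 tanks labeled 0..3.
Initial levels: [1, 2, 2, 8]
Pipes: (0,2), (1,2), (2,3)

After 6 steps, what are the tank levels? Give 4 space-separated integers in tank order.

Answer: 2 2 5 4

Derivation:
Step 1: flows [2->0,1=2,3->2] -> levels [2 2 2 7]
Step 2: flows [0=2,1=2,3->2] -> levels [2 2 3 6]
Step 3: flows [2->0,2->1,3->2] -> levels [3 3 2 5]
Step 4: flows [0->2,1->2,3->2] -> levels [2 2 5 4]
Step 5: flows [2->0,2->1,2->3] -> levels [3 3 2 5]
  -> period-2 cycle: step 5 state = step 3 state
  -> state at step 6: (6-3) mod 2 = 1, same as step 4 -> [2 2 5 4]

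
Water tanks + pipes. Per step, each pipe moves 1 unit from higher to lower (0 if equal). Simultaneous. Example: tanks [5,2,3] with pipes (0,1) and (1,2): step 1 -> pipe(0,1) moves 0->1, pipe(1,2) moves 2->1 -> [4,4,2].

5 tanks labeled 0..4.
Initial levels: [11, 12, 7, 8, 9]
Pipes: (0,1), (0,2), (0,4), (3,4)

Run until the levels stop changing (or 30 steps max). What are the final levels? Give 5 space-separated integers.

Step 1: flows [1->0,0->2,0->4,4->3] -> levels [10 11 8 9 9]
Step 2: flows [1->0,0->2,0->4,3=4] -> levels [9 10 9 9 10]
Step 3: flows [1->0,0=2,4->0,4->3] -> levels [11 9 9 10 8]
Step 4: flows [0->1,0->2,0->4,3->4] -> levels [8 10 10 9 10]
Step 5: flows [1->0,2->0,4->0,4->3] -> levels [11 9 9 10 8]
  -> period-2 cycle: step 5 state = step 3 state; never stabilizes
  -> state at step 30: (30-3) mod 2 = 1, same as step 4 -> [8 10 10 9 10]

Answer: 8 10 10 9 10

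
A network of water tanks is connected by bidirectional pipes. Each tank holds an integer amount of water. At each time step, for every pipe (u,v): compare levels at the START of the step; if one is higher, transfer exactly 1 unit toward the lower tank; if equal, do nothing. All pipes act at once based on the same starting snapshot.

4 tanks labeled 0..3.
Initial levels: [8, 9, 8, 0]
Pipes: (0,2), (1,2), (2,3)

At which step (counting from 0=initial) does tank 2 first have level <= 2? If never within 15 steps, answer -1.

Answer: -1

Derivation:
Step 1: flows [0=2,1->2,2->3] -> levels [8 8 8 1]
Step 2: flows [0=2,1=2,2->3] -> levels [8 8 7 2]
Step 3: flows [0->2,1->2,2->3] -> levels [7 7 8 3]
Step 4: flows [2->0,2->1,2->3] -> levels [8 8 5 4]
Step 5: flows [0->2,1->2,2->3] -> levels [7 7 6 5]
Step 6: flows [0->2,1->2,2->3] -> levels [6 6 7 6]
Step 7: flows [2->0,2->1,2->3] -> levels [7 7 4 7]
Step 8: flows [0->2,1->2,3->2] -> levels [6 6 7 6]
  -> period-2 cycle (repeats step 6); tank 2 never drops to <=2
Tank 2 never reaches <=2 within 15 steps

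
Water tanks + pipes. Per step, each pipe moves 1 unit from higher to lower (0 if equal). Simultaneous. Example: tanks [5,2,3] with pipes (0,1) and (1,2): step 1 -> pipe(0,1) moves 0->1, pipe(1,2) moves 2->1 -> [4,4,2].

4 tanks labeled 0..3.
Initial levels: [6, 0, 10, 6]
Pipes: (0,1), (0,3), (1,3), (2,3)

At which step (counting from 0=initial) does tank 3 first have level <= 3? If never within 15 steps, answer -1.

Answer: -1

Derivation:
Step 1: flows [0->1,0=3,3->1,2->3] -> levels [5 2 9 6]
Step 2: flows [0->1,3->0,3->1,2->3] -> levels [5 4 8 5]
Step 3: flows [0->1,0=3,3->1,2->3] -> levels [4 6 7 5]
Step 4: flows [1->0,3->0,1->3,2->3] -> levels [6 4 6 6]
Step 5: flows [0->1,0=3,3->1,2=3] -> levels [5 6 6 5]
Step 6: flows [1->0,0=3,1->3,2->3] -> levels [6 4 5 7]
Step 7: flows [0->1,3->0,3->1,3->2] -> levels [6 6 6 4]
Step 8: flows [0=1,0->3,1->3,2->3] -> levels [5 5 5 7]
Step 9: flows [0=1,3->0,3->1,3->2] -> levels [6 6 6 4]
  -> period-2 cycle (repeats step 7); tank 3 never drops to <=3
Tank 3 never reaches <=3 within 15 steps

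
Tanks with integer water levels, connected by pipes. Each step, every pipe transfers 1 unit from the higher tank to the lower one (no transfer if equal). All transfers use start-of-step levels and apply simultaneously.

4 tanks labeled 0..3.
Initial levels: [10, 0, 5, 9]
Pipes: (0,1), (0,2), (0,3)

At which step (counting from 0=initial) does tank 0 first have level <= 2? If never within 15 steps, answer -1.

Answer: -1

Derivation:
Step 1: flows [0->1,0->2,0->3] -> levels [7 1 6 10]
Step 2: flows [0->1,0->2,3->0] -> levels [6 2 7 9]
Step 3: flows [0->1,2->0,3->0] -> levels [7 3 6 8]
Step 4: flows [0->1,0->2,3->0] -> levels [6 4 7 7]
Step 5: flows [0->1,2->0,3->0] -> levels [7 5 6 6]
Step 6: flows [0->1,0->2,0->3] -> levels [4 6 7 7]
Step 7: flows [1->0,2->0,3->0] -> levels [7 5 6 6]
  -> period-2 cycle (repeats step 5); tank 0 never drops to <=2
Tank 0 never reaches <=2 within 15 steps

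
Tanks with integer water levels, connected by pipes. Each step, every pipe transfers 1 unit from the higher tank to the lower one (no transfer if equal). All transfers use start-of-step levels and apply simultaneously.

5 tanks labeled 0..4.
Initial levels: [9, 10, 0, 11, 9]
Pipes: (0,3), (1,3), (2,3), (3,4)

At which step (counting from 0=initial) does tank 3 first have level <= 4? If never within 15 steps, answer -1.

Answer: -1

Derivation:
Step 1: flows [3->0,3->1,3->2,3->4] -> levels [10 11 1 7 10]
Step 2: flows [0->3,1->3,3->2,4->3] -> levels [9 10 2 9 9]
Step 3: flows [0=3,1->3,3->2,3=4] -> levels [9 9 3 9 9]
Step 4: flows [0=3,1=3,3->2,3=4] -> levels [9 9 4 8 9]
Step 5: flows [0->3,1->3,3->2,4->3] -> levels [8 8 5 10 8]
Step 6: flows [3->0,3->1,3->2,3->4] -> levels [9 9 6 6 9]
Step 7: flows [0->3,1->3,2=3,4->3] -> levels [8 8 6 9 8]
Step 8: flows [3->0,3->1,3->2,3->4] -> levels [9 9 7 5 9]
Step 9: flows [0->3,1->3,2->3,4->3] -> levels [8 8 6 9 8]
  -> period-2 cycle (repeats step 7); tank 3 never drops to <=4
Tank 3 never reaches <=4 within 15 steps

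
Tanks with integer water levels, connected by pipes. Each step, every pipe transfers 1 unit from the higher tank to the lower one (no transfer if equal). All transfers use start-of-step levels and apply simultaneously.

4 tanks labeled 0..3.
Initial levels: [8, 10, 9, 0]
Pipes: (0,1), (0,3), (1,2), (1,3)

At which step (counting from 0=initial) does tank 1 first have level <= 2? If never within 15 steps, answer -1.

Answer: -1

Derivation:
Step 1: flows [1->0,0->3,1->2,1->3] -> levels [8 7 10 2]
Step 2: flows [0->1,0->3,2->1,1->3] -> levels [6 8 9 4]
Step 3: flows [1->0,0->3,2->1,1->3] -> levels [6 7 8 6]
Step 4: flows [1->0,0=3,2->1,1->3] -> levels [7 6 7 7]
Step 5: flows [0->1,0=3,2->1,3->1] -> levels [6 9 6 6]
Step 6: flows [1->0,0=3,1->2,1->3] -> levels [7 6 7 7]
  -> period-2 cycle (repeats step 4); tank 1 never drops to <=2
Tank 1 never reaches <=2 within 15 steps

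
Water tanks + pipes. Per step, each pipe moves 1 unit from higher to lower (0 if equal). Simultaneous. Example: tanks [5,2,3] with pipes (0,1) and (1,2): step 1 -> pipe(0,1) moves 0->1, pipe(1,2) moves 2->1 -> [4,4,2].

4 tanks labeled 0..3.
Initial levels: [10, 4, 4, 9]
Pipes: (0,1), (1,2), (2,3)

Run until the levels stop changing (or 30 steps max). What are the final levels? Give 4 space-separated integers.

Step 1: flows [0->1,1=2,3->2] -> levels [9 5 5 8]
Step 2: flows [0->1,1=2,3->2] -> levels [8 6 6 7]
Step 3: flows [0->1,1=2,3->2] -> levels [7 7 7 6]
Step 4: flows [0=1,1=2,2->3] -> levels [7 7 6 7]
Step 5: flows [0=1,1->2,3->2] -> levels [7 6 8 6]
Step 6: flows [0->1,2->1,2->3] -> levels [6 8 6 7]
Step 7: flows [1->0,1->2,3->2] -> levels [7 6 8 6]
  -> period-2 cycle: step 7 state = step 5 state; never stabilizes
  -> state at step 30: (30-5) mod 2 = 1, same as step 6 -> [6 8 6 7]

Answer: 6 8 6 7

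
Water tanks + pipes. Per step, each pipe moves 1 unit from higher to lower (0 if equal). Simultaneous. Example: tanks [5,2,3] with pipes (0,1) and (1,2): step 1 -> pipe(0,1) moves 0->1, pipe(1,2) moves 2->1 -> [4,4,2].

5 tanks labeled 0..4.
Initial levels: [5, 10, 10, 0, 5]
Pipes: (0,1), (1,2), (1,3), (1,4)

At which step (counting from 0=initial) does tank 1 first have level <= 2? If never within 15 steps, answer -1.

Step 1: flows [1->0,1=2,1->3,1->4] -> levels [6 7 10 1 6]
Step 2: flows [1->0,2->1,1->3,1->4] -> levels [7 5 9 2 7]
Step 3: flows [0->1,2->1,1->3,4->1] -> levels [6 7 8 3 6]
Step 4: flows [1->0,2->1,1->3,1->4] -> levels [7 5 7 4 7]
Step 5: flows [0->1,2->1,1->3,4->1] -> levels [6 7 6 5 6]
Step 6: flows [1->0,1->2,1->3,1->4] -> levels [7 3 7 6 7]
Step 7: flows [0->1,2->1,3->1,4->1] -> levels [6 7 6 5 6]
  -> period-2 cycle (repeats step 5); tank 1 never drops to <=2
Tank 1 never reaches <=2 within 15 steps

Answer: -1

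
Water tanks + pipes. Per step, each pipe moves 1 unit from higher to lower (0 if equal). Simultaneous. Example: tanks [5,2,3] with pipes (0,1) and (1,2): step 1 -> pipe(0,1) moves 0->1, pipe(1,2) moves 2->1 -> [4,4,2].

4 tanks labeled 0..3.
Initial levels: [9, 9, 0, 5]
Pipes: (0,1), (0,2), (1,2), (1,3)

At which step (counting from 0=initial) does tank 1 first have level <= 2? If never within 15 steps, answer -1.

Step 1: flows [0=1,0->2,1->2,1->3] -> levels [8 7 2 6]
Step 2: flows [0->1,0->2,1->2,1->3] -> levels [6 6 4 7]
Step 3: flows [0=1,0->2,1->2,3->1] -> levels [5 6 6 6]
Step 4: flows [1->0,2->0,1=2,1=3] -> levels [7 5 5 6]
Step 5: flows [0->1,0->2,1=2,3->1] -> levels [5 7 6 5]
Step 6: flows [1->0,2->0,1->2,1->3] -> levels [7 4 6 6]
Step 7: flows [0->1,0->2,2->1,3->1] -> levels [5 7 6 5]
  -> period-2 cycle (repeats step 5); tank 1 never drops to <=2
Tank 1 never reaches <=2 within 15 steps

Answer: -1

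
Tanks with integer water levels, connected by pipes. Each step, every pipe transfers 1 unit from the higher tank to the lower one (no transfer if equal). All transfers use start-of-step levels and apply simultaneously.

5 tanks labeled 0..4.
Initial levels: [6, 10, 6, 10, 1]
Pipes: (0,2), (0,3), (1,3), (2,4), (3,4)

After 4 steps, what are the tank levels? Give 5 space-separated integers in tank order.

Answer: 7 7 6 6 7

Derivation:
Step 1: flows [0=2,3->0,1=3,2->4,3->4] -> levels [7 10 5 8 3]
Step 2: flows [0->2,3->0,1->3,2->4,3->4] -> levels [7 9 5 7 5]
Step 3: flows [0->2,0=3,1->3,2=4,3->4] -> levels [6 8 6 7 6]
Step 4: flows [0=2,3->0,1->3,2=4,3->4] -> levels [7 7 6 6 7]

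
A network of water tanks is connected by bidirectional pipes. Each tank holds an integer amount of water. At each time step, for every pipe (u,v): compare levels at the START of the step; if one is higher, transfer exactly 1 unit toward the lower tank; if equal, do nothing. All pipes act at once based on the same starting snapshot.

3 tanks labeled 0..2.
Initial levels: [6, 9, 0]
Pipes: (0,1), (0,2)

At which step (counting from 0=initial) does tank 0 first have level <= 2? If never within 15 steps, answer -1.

Answer: -1

Derivation:
Step 1: flows [1->0,0->2] -> levels [6 8 1]
Step 2: flows [1->0,0->2] -> levels [6 7 2]
Step 3: flows [1->0,0->2] -> levels [6 6 3]
Step 4: flows [0=1,0->2] -> levels [5 6 4]
Step 5: flows [1->0,0->2] -> levels [5 5 5]
Step 6: flows [0=1,0=2] -> levels [5 5 5]
  -> stable; tank 0 stays at 5 > 2
Tank 0 never reaches <=2 within 15 steps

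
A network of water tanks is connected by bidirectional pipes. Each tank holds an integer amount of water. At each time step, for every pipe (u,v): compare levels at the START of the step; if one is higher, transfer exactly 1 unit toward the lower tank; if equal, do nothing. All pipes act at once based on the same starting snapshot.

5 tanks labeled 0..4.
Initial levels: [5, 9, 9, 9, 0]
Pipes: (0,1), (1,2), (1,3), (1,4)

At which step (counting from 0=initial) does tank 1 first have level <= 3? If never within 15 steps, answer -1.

Step 1: flows [1->0,1=2,1=3,1->4] -> levels [6 7 9 9 1]
Step 2: flows [1->0,2->1,3->1,1->4] -> levels [7 7 8 8 2]
Step 3: flows [0=1,2->1,3->1,1->4] -> levels [7 8 7 7 3]
Step 4: flows [1->0,1->2,1->3,1->4] -> levels [8 4 8 8 4]
Step 5: flows [0->1,2->1,3->1,1=4] -> levels [7 7 7 7 4]
Step 6: flows [0=1,1=2,1=3,1->4] -> levels [7 6 7 7 5]
Step 7: flows [0->1,2->1,3->1,1->4] -> levels [6 8 6 6 6]
Step 8: flows [1->0,1->2,1->3,1->4] -> levels [7 4 7 7 7]
Step 9: flows [0->1,2->1,3->1,4->1] -> levels [6 8 6 6 6]
  -> period-2 cycle (repeats step 7); tank 1 never drops to <=3
Tank 1 never reaches <=3 within 15 steps

Answer: -1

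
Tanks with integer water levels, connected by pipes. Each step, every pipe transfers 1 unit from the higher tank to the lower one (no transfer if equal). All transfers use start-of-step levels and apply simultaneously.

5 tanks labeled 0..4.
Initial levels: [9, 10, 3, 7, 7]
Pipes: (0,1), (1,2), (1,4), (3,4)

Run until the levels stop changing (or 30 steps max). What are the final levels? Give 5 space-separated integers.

Step 1: flows [1->0,1->2,1->4,3=4] -> levels [10 7 4 7 8]
Step 2: flows [0->1,1->2,4->1,4->3] -> levels [9 8 5 8 6]
Step 3: flows [0->1,1->2,1->4,3->4] -> levels [8 7 6 7 8]
Step 4: flows [0->1,1->2,4->1,4->3] -> levels [7 8 7 8 6]
Step 5: flows [1->0,1->2,1->4,3->4] -> levels [8 5 8 7 8]
Step 6: flows [0->1,2->1,4->1,4->3] -> levels [7 8 7 8 6]
  -> period-2 cycle: step 6 state = step 4 state; never stabilizes
  -> state at step 30: (30-4) mod 2 = 0, same as step 4 -> [7 8 7 8 6]

Answer: 7 8 7 8 6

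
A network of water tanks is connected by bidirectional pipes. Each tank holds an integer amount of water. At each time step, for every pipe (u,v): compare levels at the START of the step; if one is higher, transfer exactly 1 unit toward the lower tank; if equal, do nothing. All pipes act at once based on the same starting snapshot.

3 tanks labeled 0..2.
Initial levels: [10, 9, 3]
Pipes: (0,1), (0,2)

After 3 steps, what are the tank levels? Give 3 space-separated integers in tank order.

Step 1: flows [0->1,0->2] -> levels [8 10 4]
Step 2: flows [1->0,0->2] -> levels [8 9 5]
Step 3: flows [1->0,0->2] -> levels [8 8 6]

Answer: 8 8 6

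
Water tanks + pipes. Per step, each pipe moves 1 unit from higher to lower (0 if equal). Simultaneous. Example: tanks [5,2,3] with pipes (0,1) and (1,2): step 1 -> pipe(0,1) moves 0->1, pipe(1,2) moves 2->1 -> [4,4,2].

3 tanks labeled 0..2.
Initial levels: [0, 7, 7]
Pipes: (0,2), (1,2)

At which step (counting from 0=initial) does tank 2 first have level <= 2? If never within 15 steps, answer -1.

Answer: -1

Derivation:
Step 1: flows [2->0,1=2] -> levels [1 7 6]
Step 2: flows [2->0,1->2] -> levels [2 6 6]
Step 3: flows [2->0,1=2] -> levels [3 6 5]
Step 4: flows [2->0,1->2] -> levels [4 5 5]
Step 5: flows [2->0,1=2] -> levels [5 5 4]
Step 6: flows [0->2,1->2] -> levels [4 4 6]
Step 7: flows [2->0,2->1] -> levels [5 5 4]
  -> period-2 cycle (repeats step 5); tank 2 never drops to <=2
Tank 2 never reaches <=2 within 15 steps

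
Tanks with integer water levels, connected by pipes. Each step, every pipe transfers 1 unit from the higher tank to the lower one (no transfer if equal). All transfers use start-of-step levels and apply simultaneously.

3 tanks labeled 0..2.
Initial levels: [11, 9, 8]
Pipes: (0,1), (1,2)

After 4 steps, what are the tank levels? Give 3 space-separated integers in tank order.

Answer: 9 10 9

Derivation:
Step 1: flows [0->1,1->2] -> levels [10 9 9]
Step 2: flows [0->1,1=2] -> levels [9 10 9]
Step 3: flows [1->0,1->2] -> levels [10 8 10]
Step 4: flows [0->1,2->1] -> levels [9 10 9]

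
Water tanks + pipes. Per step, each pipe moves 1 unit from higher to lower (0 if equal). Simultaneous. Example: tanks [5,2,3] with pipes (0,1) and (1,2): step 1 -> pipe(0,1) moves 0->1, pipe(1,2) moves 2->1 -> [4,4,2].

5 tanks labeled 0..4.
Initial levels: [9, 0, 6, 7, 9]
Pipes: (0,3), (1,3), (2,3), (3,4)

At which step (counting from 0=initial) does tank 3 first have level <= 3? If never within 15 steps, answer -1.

Step 1: flows [0->3,3->1,3->2,4->3] -> levels [8 1 7 7 8]
Step 2: flows [0->3,3->1,2=3,4->3] -> levels [7 2 7 8 7]
Step 3: flows [3->0,3->1,3->2,3->4] -> levels [8 3 8 4 8]
Step 4: flows [0->3,3->1,2->3,4->3] -> levels [7 4 7 6 7]
Step 5: flows [0->3,3->1,2->3,4->3] -> levels [6 5 6 8 6]
Step 6: flows [3->0,3->1,3->2,3->4] -> levels [7 6 7 4 7]
Step 7: flows [0->3,1->3,2->3,4->3] -> levels [6 5 6 8 6]
  -> period-2 cycle (repeats step 5); tank 3 never drops to <=3
Tank 3 never reaches <=3 within 15 steps

Answer: -1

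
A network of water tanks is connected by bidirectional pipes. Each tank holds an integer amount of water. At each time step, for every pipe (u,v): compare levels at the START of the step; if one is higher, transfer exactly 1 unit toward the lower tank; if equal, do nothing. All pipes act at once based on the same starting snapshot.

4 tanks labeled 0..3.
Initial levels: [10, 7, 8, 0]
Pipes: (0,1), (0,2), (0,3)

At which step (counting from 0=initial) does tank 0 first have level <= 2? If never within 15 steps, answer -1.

Answer: -1

Derivation:
Step 1: flows [0->1,0->2,0->3] -> levels [7 8 9 1]
Step 2: flows [1->0,2->0,0->3] -> levels [8 7 8 2]
Step 3: flows [0->1,0=2,0->3] -> levels [6 8 8 3]
Step 4: flows [1->0,2->0,0->3] -> levels [7 7 7 4]
Step 5: flows [0=1,0=2,0->3] -> levels [6 7 7 5]
Step 6: flows [1->0,2->0,0->3] -> levels [7 6 6 6]
Step 7: flows [0->1,0->2,0->3] -> levels [4 7 7 7]
Step 8: flows [1->0,2->0,3->0] -> levels [7 6 6 6]
  -> period-2 cycle (repeats step 6); tank 0 never drops to <=2
Tank 0 never reaches <=2 within 15 steps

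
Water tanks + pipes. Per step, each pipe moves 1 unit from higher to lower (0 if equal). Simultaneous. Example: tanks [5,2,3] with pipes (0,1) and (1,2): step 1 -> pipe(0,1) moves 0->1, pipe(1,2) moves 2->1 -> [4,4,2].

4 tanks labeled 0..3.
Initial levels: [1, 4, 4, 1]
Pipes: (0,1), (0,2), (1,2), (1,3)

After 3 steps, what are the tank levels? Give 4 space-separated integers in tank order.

Step 1: flows [1->0,2->0,1=2,1->3] -> levels [3 2 3 2]
Step 2: flows [0->1,0=2,2->1,1=3] -> levels [2 4 2 2]
Step 3: flows [1->0,0=2,1->2,1->3] -> levels [3 1 3 3]

Answer: 3 1 3 3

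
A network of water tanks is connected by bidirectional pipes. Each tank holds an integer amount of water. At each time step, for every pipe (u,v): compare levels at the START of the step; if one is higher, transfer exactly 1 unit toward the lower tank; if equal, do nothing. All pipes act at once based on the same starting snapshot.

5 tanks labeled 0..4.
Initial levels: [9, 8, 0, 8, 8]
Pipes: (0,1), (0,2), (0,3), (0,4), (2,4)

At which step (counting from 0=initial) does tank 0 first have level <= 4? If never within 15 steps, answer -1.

Answer: -1

Derivation:
Step 1: flows [0->1,0->2,0->3,0->4,4->2] -> levels [5 9 2 9 8]
Step 2: flows [1->0,0->2,3->0,4->0,4->2] -> levels [7 8 4 8 6]
Step 3: flows [1->0,0->2,3->0,0->4,4->2] -> levels [7 7 6 7 6]
Step 4: flows [0=1,0->2,0=3,0->4,2=4] -> levels [5 7 7 7 7]
Step 5: flows [1->0,2->0,3->0,4->0,2=4] -> levels [9 6 6 6 6]
Step 6: flows [0->1,0->2,0->3,0->4,2=4] -> levels [5 7 7 7 7]
  -> period-2 cycle (repeats step 4); tank 0 never drops to <=4
Tank 0 never reaches <=4 within 15 steps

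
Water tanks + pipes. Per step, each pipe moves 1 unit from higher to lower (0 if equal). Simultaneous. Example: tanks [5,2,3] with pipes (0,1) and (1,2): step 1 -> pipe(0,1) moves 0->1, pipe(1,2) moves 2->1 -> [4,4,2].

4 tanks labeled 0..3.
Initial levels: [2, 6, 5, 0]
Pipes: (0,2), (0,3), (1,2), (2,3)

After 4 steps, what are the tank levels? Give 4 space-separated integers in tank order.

Step 1: flows [2->0,0->3,1->2,2->3] -> levels [2 5 4 2]
Step 2: flows [2->0,0=3,1->2,2->3] -> levels [3 4 3 3]
Step 3: flows [0=2,0=3,1->2,2=3] -> levels [3 3 4 3]
Step 4: flows [2->0,0=3,2->1,2->3] -> levels [4 4 1 4]

Answer: 4 4 1 4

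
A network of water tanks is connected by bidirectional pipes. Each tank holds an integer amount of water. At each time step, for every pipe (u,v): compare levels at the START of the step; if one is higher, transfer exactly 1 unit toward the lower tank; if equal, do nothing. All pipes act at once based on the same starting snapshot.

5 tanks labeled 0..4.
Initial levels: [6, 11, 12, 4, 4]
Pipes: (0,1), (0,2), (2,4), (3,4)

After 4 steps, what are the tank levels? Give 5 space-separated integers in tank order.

Step 1: flows [1->0,2->0,2->4,3=4] -> levels [8 10 10 4 5]
Step 2: flows [1->0,2->0,2->4,4->3] -> levels [10 9 8 5 5]
Step 3: flows [0->1,0->2,2->4,3=4] -> levels [8 10 8 5 6]
Step 4: flows [1->0,0=2,2->4,4->3] -> levels [9 9 7 6 6]

Answer: 9 9 7 6 6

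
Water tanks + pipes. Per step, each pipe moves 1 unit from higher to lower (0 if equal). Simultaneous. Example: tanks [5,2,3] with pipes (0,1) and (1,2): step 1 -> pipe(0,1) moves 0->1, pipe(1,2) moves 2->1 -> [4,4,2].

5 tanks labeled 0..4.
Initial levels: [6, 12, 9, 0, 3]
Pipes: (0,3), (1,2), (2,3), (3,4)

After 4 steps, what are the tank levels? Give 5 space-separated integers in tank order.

Step 1: flows [0->3,1->2,2->3,4->3] -> levels [5 11 9 3 2]
Step 2: flows [0->3,1->2,2->3,3->4] -> levels [4 10 9 4 3]
Step 3: flows [0=3,1->2,2->3,3->4] -> levels [4 9 9 4 4]
Step 4: flows [0=3,1=2,2->3,3=4] -> levels [4 9 8 5 4]

Answer: 4 9 8 5 4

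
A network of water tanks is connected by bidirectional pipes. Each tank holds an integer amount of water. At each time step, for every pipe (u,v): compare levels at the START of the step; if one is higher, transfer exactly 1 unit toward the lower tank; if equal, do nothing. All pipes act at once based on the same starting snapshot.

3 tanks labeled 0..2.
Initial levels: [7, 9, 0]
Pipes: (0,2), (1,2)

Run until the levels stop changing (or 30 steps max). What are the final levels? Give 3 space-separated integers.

Step 1: flows [0->2,1->2] -> levels [6 8 2]
Step 2: flows [0->2,1->2] -> levels [5 7 4]
Step 3: flows [0->2,1->2] -> levels [4 6 6]
Step 4: flows [2->0,1=2] -> levels [5 6 5]
Step 5: flows [0=2,1->2] -> levels [5 5 6]
Step 6: flows [2->0,2->1] -> levels [6 6 4]
Step 7: flows [0->2,1->2] -> levels [5 5 6]
  -> period-2 cycle: step 7 state = step 5 state; never stabilizes
  -> state at step 30: (30-5) mod 2 = 1, same as step 6 -> [6 6 4]

Answer: 6 6 4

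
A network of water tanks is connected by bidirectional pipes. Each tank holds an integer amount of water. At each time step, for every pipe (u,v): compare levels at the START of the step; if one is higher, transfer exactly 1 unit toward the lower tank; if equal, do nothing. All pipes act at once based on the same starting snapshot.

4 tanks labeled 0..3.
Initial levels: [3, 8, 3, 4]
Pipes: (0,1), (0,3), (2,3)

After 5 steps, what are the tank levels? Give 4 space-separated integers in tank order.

Step 1: flows [1->0,3->0,3->2] -> levels [5 7 4 2]
Step 2: flows [1->0,0->3,2->3] -> levels [5 6 3 4]
Step 3: flows [1->0,0->3,3->2] -> levels [5 5 4 4]
Step 4: flows [0=1,0->3,2=3] -> levels [4 5 4 5]
Step 5: flows [1->0,3->0,3->2] -> levels [6 4 5 3]

Answer: 6 4 5 3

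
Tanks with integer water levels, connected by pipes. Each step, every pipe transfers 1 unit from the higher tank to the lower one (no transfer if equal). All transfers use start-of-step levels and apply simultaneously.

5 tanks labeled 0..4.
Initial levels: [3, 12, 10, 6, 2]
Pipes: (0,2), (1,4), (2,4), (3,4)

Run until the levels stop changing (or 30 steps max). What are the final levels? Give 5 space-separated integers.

Answer: 7 6 5 6 9

Derivation:
Step 1: flows [2->0,1->4,2->4,3->4] -> levels [4 11 8 5 5]
Step 2: flows [2->0,1->4,2->4,3=4] -> levels [5 10 6 5 7]
Step 3: flows [2->0,1->4,4->2,4->3] -> levels [6 9 6 6 6]
Step 4: flows [0=2,1->4,2=4,3=4] -> levels [6 8 6 6 7]
Step 5: flows [0=2,1->4,4->2,4->3] -> levels [6 7 7 7 6]
Step 6: flows [2->0,1->4,2->4,3->4] -> levels [7 6 5 6 9]
Step 7: flows [0->2,4->1,4->2,4->3] -> levels [6 7 7 7 6]
  -> period-2 cycle: step 7 state = step 5 state; never stabilizes
  -> state at step 30: (30-5) mod 2 = 1, same as step 6 -> [7 6 5 6 9]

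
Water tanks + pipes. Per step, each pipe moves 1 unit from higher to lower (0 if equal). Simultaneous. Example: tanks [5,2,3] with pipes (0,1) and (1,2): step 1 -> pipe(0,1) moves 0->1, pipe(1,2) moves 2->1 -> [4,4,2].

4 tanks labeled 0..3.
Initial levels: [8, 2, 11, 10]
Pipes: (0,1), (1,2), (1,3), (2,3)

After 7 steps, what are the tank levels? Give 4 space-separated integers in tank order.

Step 1: flows [0->1,2->1,3->1,2->3] -> levels [7 5 9 10]
Step 2: flows [0->1,2->1,3->1,3->2] -> levels [6 8 9 8]
Step 3: flows [1->0,2->1,1=3,2->3] -> levels [7 8 7 9]
Step 4: flows [1->0,1->2,3->1,3->2] -> levels [8 7 9 7]
Step 5: flows [0->1,2->1,1=3,2->3] -> levels [7 9 7 8]
Step 6: flows [1->0,1->2,1->3,3->2] -> levels [8 6 9 8]
Step 7: flows [0->1,2->1,3->1,2->3] -> levels [7 9 7 8]

Answer: 7 9 7 8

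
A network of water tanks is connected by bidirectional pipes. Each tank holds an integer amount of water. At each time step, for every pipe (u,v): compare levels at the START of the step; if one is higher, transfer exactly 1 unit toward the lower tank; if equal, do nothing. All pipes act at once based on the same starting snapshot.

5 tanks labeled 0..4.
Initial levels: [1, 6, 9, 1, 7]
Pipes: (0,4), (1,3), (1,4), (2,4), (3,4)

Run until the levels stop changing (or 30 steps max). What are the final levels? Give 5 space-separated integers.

Answer: 4 4 5 5 6

Derivation:
Step 1: flows [4->0,1->3,4->1,2->4,4->3] -> levels [2 6 8 3 5]
Step 2: flows [4->0,1->3,1->4,2->4,4->3] -> levels [3 4 7 5 5]
Step 3: flows [4->0,3->1,4->1,2->4,3=4] -> levels [4 6 6 4 4]
Step 4: flows [0=4,1->3,1->4,2->4,3=4] -> levels [4 4 5 5 6]
Step 5: flows [4->0,3->1,4->1,4->2,4->3] -> levels [5 6 6 5 2]
Step 6: flows [0->4,1->3,1->4,2->4,3->4] -> levels [4 4 5 5 6]
  -> period-2 cycle: step 6 state = step 4 state; never stabilizes
  -> state at step 30: (30-4) mod 2 = 0, same as step 4 -> [4 4 5 5 6]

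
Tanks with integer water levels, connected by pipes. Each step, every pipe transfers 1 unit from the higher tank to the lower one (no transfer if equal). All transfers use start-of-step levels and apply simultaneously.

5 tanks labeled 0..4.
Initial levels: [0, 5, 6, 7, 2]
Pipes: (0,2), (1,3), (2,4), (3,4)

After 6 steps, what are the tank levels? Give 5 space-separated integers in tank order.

Answer: 3 5 5 3 4

Derivation:
Step 1: flows [2->0,3->1,2->4,3->4] -> levels [1 6 4 5 4]
Step 2: flows [2->0,1->3,2=4,3->4] -> levels [2 5 3 5 5]
Step 3: flows [2->0,1=3,4->2,3=4] -> levels [3 5 3 5 4]
Step 4: flows [0=2,1=3,4->2,3->4] -> levels [3 5 4 4 4]
Step 5: flows [2->0,1->3,2=4,3=4] -> levels [4 4 3 5 4]
Step 6: flows [0->2,3->1,4->2,3->4] -> levels [3 5 5 3 4]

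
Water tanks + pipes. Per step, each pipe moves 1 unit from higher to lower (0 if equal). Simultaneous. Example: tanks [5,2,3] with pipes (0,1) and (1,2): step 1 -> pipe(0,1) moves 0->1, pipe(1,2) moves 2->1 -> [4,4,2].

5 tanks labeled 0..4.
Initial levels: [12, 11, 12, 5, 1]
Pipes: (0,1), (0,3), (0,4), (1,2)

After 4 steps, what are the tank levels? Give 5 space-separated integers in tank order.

Answer: 8 10 11 7 5

Derivation:
Step 1: flows [0->1,0->3,0->4,2->1] -> levels [9 13 11 6 2]
Step 2: flows [1->0,0->3,0->4,1->2] -> levels [8 11 12 7 3]
Step 3: flows [1->0,0->3,0->4,2->1] -> levels [7 11 11 8 4]
Step 4: flows [1->0,3->0,0->4,1=2] -> levels [8 10 11 7 5]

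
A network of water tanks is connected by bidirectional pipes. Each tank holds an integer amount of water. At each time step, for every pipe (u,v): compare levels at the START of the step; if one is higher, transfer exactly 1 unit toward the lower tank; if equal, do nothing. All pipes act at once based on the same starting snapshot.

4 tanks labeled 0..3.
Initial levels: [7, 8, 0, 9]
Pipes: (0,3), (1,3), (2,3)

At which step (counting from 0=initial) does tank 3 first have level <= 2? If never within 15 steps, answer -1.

Step 1: flows [3->0,3->1,3->2] -> levels [8 9 1 6]
Step 2: flows [0->3,1->3,3->2] -> levels [7 8 2 7]
Step 3: flows [0=3,1->3,3->2] -> levels [7 7 3 7]
Step 4: flows [0=3,1=3,3->2] -> levels [7 7 4 6]
Step 5: flows [0->3,1->3,3->2] -> levels [6 6 5 7]
Step 6: flows [3->0,3->1,3->2] -> levels [7 7 6 4]
Step 7: flows [0->3,1->3,2->3] -> levels [6 6 5 7]
  -> period-2 cycle (repeats step 5); tank 3 never drops to <=2
Tank 3 never reaches <=2 within 15 steps

Answer: -1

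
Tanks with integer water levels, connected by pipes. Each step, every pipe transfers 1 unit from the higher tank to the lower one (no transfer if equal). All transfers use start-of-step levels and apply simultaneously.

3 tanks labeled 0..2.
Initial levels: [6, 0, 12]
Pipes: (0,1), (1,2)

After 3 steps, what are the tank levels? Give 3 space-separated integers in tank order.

Answer: 4 5 9

Derivation:
Step 1: flows [0->1,2->1] -> levels [5 2 11]
Step 2: flows [0->1,2->1] -> levels [4 4 10]
Step 3: flows [0=1,2->1] -> levels [4 5 9]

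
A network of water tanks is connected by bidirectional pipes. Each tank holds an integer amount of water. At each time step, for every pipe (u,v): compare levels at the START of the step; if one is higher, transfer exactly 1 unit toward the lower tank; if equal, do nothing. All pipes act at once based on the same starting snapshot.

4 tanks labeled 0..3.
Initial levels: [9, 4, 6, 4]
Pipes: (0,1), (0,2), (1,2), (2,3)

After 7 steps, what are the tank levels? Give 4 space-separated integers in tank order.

Step 1: flows [0->1,0->2,2->1,2->3] -> levels [7 6 5 5]
Step 2: flows [0->1,0->2,1->2,2=3] -> levels [5 6 7 5]
Step 3: flows [1->0,2->0,2->1,2->3] -> levels [7 6 4 6]
Step 4: flows [0->1,0->2,1->2,3->2] -> levels [5 6 7 5]
  -> period-2 cycle: step 4 state = step 2 state
  -> state at step 7: (7-2) mod 2 = 1, same as step 3 -> [7 6 4 6]

Answer: 7 6 4 6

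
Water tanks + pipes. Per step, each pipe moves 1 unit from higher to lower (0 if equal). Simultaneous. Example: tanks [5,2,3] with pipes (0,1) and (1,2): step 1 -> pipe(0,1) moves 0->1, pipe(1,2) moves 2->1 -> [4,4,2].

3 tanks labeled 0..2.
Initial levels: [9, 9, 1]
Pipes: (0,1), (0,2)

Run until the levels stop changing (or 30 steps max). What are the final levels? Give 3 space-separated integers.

Answer: 7 6 6

Derivation:
Step 1: flows [0=1,0->2] -> levels [8 9 2]
Step 2: flows [1->0,0->2] -> levels [8 8 3]
Step 3: flows [0=1,0->2] -> levels [7 8 4]
Step 4: flows [1->0,0->2] -> levels [7 7 5]
Step 5: flows [0=1,0->2] -> levels [6 7 6]
Step 6: flows [1->0,0=2] -> levels [7 6 6]
Step 7: flows [0->1,0->2] -> levels [5 7 7]
Step 8: flows [1->0,2->0] -> levels [7 6 6]
  -> period-2 cycle: step 8 state = step 6 state; never stabilizes
  -> state at step 30: (30-6) mod 2 = 0, same as step 6 -> [7 6 6]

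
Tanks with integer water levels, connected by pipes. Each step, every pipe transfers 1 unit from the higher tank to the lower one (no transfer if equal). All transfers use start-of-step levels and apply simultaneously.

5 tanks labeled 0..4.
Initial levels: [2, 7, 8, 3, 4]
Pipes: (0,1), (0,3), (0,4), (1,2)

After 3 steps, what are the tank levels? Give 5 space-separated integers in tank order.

Answer: 4 6 6 4 4

Derivation:
Step 1: flows [1->0,3->0,4->0,2->1] -> levels [5 7 7 2 3]
Step 2: flows [1->0,0->3,0->4,1=2] -> levels [4 6 7 3 4]
Step 3: flows [1->0,0->3,0=4,2->1] -> levels [4 6 6 4 4]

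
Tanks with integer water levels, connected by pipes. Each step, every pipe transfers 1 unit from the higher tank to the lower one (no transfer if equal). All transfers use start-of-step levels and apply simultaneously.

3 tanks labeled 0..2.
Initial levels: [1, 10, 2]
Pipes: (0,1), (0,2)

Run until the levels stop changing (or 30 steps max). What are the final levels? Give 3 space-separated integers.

Step 1: flows [1->0,2->0] -> levels [3 9 1]
Step 2: flows [1->0,0->2] -> levels [3 8 2]
Step 3: flows [1->0,0->2] -> levels [3 7 3]
Step 4: flows [1->0,0=2] -> levels [4 6 3]
Step 5: flows [1->0,0->2] -> levels [4 5 4]
Step 6: flows [1->0,0=2] -> levels [5 4 4]
Step 7: flows [0->1,0->2] -> levels [3 5 5]
Step 8: flows [1->0,2->0] -> levels [5 4 4]
  -> period-2 cycle: step 8 state = step 6 state; never stabilizes
  -> state at step 30: (30-6) mod 2 = 0, same as step 6 -> [5 4 4]

Answer: 5 4 4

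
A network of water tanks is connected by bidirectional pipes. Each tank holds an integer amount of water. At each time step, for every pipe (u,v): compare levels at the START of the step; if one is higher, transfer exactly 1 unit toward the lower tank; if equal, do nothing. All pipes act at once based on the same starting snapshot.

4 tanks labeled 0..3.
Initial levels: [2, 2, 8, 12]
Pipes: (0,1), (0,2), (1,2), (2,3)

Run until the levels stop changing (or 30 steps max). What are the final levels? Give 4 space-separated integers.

Step 1: flows [0=1,2->0,2->1,3->2] -> levels [3 3 7 11]
Step 2: flows [0=1,2->0,2->1,3->2] -> levels [4 4 6 10]
Step 3: flows [0=1,2->0,2->1,3->2] -> levels [5 5 5 9]
Step 4: flows [0=1,0=2,1=2,3->2] -> levels [5 5 6 8]
Step 5: flows [0=1,2->0,2->1,3->2] -> levels [6 6 5 7]
Step 6: flows [0=1,0->2,1->2,3->2] -> levels [5 5 8 6]
Step 7: flows [0=1,2->0,2->1,2->3] -> levels [6 6 5 7]
  -> period-2 cycle: step 7 state = step 5 state; never stabilizes
  -> state at step 30: (30-5) mod 2 = 1, same as step 6 -> [5 5 8 6]

Answer: 5 5 8 6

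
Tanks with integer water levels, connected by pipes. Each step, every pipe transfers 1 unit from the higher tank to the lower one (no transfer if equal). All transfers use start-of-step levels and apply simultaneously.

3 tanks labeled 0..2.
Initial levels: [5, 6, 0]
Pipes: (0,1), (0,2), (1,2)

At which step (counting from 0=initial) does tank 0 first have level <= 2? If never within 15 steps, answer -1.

Answer: -1

Derivation:
Step 1: flows [1->0,0->2,1->2] -> levels [5 4 2]
Step 2: flows [0->1,0->2,1->2] -> levels [3 4 4]
Step 3: flows [1->0,2->0,1=2] -> levels [5 3 3]
Step 4: flows [0->1,0->2,1=2] -> levels [3 4 4]
  -> period-2 cycle (repeats step 2); tank 0 never drops to <=2
Tank 0 never reaches <=2 within 15 steps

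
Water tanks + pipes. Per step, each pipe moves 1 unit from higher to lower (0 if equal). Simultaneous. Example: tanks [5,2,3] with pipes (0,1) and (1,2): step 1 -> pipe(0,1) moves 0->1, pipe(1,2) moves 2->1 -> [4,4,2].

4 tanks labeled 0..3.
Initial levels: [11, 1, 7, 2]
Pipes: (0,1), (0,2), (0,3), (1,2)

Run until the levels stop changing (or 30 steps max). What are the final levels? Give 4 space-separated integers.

Step 1: flows [0->1,0->2,0->3,2->1] -> levels [8 3 7 3]
Step 2: flows [0->1,0->2,0->3,2->1] -> levels [5 5 7 4]
Step 3: flows [0=1,2->0,0->3,2->1] -> levels [5 6 5 5]
Step 4: flows [1->0,0=2,0=3,1->2] -> levels [6 4 6 5]
Step 5: flows [0->1,0=2,0->3,2->1] -> levels [4 6 5 6]
Step 6: flows [1->0,2->0,3->0,1->2] -> levels [7 4 5 5]
Step 7: flows [0->1,0->2,0->3,2->1] -> levels [4 6 5 6]
  -> period-2 cycle: step 7 state = step 5 state; never stabilizes
  -> state at step 30: (30-5) mod 2 = 1, same as step 6 -> [7 4 5 5]

Answer: 7 4 5 5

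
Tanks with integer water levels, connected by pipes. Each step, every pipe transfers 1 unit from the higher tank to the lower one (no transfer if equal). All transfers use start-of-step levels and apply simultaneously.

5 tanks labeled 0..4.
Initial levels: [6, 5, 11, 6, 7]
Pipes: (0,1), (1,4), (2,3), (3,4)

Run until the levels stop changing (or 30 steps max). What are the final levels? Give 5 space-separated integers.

Answer: 7 5 8 7 8

Derivation:
Step 1: flows [0->1,4->1,2->3,4->3] -> levels [5 7 10 8 5]
Step 2: flows [1->0,1->4,2->3,3->4] -> levels [6 5 9 8 7]
Step 3: flows [0->1,4->1,2->3,3->4] -> levels [5 7 8 8 7]
Step 4: flows [1->0,1=4,2=3,3->4] -> levels [6 6 8 7 8]
Step 5: flows [0=1,4->1,2->3,4->3] -> levels [6 7 7 9 6]
Step 6: flows [1->0,1->4,3->2,3->4] -> levels [7 5 8 7 8]
Step 7: flows [0->1,4->1,2->3,4->3] -> levels [6 7 7 9 6]
  -> period-2 cycle: step 7 state = step 5 state; never stabilizes
  -> state at step 30: (30-5) mod 2 = 1, same as step 6 -> [7 5 8 7 8]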